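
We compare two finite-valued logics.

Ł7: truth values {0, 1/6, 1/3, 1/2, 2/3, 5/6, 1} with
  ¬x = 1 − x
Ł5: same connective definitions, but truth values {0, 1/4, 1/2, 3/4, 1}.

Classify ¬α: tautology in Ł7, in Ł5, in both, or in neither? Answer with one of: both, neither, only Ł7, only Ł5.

neither

In Ł7: at α = 1/6 the value is 5/6 — not a tautology.
In Ł5: at α = 1/4 the value is 3/4 — not a tautology.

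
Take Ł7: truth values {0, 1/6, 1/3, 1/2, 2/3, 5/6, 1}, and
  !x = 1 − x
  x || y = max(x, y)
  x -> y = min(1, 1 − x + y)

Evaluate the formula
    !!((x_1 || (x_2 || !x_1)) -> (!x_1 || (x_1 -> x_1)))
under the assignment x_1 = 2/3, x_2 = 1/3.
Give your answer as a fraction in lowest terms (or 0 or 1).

!x_1 = !2/3 = 1/3
x_2 || !x_1 = 1/3 || 1/3 = 1/3
x_1 || (x_2 || !x_1) = 2/3 || 1/3 = 2/3
!x_1 = !2/3 = 1/3
x_1 -> x_1 = 2/3 -> 2/3 = 1
!x_1 || (x_1 -> x_1) = 1/3 || 1 = 1
(x_1 || (x_2 || !x_1)) -> (!x_1 || (x_1 -> x_1)) = 2/3 -> 1 = 1
!((x_1 || (x_2 || !x_1)) -> (!x_1 || (x_1 -> x_1))) = !1 = 0
!!((x_1 || (x_2 || !x_1)) -> (!x_1 || (x_1 -> x_1))) = !0 = 1

1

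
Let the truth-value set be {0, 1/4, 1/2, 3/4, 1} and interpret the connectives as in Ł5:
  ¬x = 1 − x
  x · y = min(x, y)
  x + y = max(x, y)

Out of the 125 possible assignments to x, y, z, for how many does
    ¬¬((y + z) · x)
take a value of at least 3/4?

value 1: 9 assignments (counts)
value 3/4: 23 assignments (counts)
value 1/2: 31 assignments
value 1/4: 33 assignments
value 0: 29 assignments
So 32 of the 125 assignments meet the threshold.

32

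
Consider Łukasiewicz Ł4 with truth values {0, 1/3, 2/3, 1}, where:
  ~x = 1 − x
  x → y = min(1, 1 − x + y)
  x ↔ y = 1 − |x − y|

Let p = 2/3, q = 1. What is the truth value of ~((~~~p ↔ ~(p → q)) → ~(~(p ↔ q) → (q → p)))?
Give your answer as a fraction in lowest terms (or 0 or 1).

~p = ~2/3 = 1/3
~~p = ~1/3 = 2/3
~~~p = ~2/3 = 1/3
p → q = 2/3 → 1 = 1
~(p → q) = ~1 = 0
~~~p ↔ ~(p → q) = 1/3 ↔ 0 = 2/3
p ↔ q = 2/3 ↔ 1 = 2/3
~(p ↔ q) = ~2/3 = 1/3
q → p = 1 → 2/3 = 2/3
~(p ↔ q) → (q → p) = 1/3 → 2/3 = 1
~(~(p ↔ q) → (q → p)) = ~1 = 0
(~~~p ↔ ~(p → q)) → ~(~(p ↔ q) → (q → p)) = 2/3 → 0 = 1/3
~((~~~p ↔ ~(p → q)) → ~(~(p ↔ q) → (q → p))) = ~1/3 = 2/3

2/3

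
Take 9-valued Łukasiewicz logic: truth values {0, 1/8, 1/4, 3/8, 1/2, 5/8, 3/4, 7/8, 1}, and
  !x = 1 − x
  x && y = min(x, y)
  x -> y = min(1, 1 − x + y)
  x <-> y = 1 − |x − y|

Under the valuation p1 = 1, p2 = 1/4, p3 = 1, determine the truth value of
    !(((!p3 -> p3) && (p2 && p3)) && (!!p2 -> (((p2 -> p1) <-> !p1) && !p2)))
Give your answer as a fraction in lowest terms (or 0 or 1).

3/4

!p3 = !1 = 0
!p3 -> p3 = 0 -> 1 = 1
p2 && p3 = 1/4 && 1 = 1/4
(!p3 -> p3) && (p2 && p3) = 1 && 1/4 = 1/4
!p2 = !1/4 = 3/4
!!p2 = !3/4 = 1/4
p2 -> p1 = 1/4 -> 1 = 1
!p1 = !1 = 0
(p2 -> p1) <-> !p1 = 1 <-> 0 = 0
!p2 = !1/4 = 3/4
((p2 -> p1) <-> !p1) && !p2 = 0 && 3/4 = 0
!!p2 -> (((p2 -> p1) <-> !p1) && !p2) = 1/4 -> 0 = 3/4
((!p3 -> p3) && (p2 && p3)) && (!!p2 -> (((p2 -> p1) <-> !p1) && !p2)) = 1/4 && 3/4 = 1/4
!(((!p3 -> p3) && (p2 && p3)) && (!!p2 -> (((p2 -> p1) <-> !p1) && !p2))) = !1/4 = 3/4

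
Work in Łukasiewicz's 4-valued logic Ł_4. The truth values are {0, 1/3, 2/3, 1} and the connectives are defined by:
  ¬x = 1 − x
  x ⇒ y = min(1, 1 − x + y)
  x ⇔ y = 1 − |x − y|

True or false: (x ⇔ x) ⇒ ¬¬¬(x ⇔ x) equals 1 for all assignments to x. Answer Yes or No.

No

Counterexample: take x = 0.
x ⇔ x = 0 ⇔ 0 = 1
x ⇔ x = 0 ⇔ 0 = 1
¬(x ⇔ x) = ¬1 = 0
¬¬(x ⇔ x) = ¬0 = 1
¬¬¬(x ⇔ x) = ¬1 = 0
(x ⇔ x) ⇒ ¬¬¬(x ⇔ x) = 1 ⇒ 0 = 0
This gives 0 ≠ 1.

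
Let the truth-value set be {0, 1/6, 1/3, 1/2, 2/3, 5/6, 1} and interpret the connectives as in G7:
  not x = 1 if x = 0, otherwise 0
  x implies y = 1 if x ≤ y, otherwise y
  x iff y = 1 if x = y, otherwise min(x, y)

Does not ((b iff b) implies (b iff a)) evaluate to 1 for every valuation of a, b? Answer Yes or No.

No

Counterexample: take a = 0, b = 0.
b iff b = 0 iff 0 = 1
b iff a = 0 iff 0 = 1
(b iff b) implies (b iff a) = 1 implies 1 = 1
not ((b iff b) implies (b iff a)) = not 1 = 0
This gives 0 ≠ 1.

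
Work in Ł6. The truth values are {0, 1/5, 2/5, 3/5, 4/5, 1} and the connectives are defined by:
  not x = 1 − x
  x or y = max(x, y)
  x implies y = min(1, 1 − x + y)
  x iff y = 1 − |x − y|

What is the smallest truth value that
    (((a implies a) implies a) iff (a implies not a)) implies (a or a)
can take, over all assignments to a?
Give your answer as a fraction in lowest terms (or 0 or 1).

Take a = 3/5:
a implies a = 3/5 implies 3/5 = 1
(a implies a) implies a = 1 implies 3/5 = 3/5
not a = not 3/5 = 2/5
a implies not a = 3/5 implies 2/5 = 4/5
((a implies a) implies a) iff (a implies not a) = 3/5 iff 4/5 = 4/5
a or a = 3/5 or 3/5 = 3/5
(((a implies a) implies a) iff (a implies not a)) implies (a or a) = 4/5 implies 3/5 = 4/5
No assignment yields a value below 4/5, so this is the minimum.

4/5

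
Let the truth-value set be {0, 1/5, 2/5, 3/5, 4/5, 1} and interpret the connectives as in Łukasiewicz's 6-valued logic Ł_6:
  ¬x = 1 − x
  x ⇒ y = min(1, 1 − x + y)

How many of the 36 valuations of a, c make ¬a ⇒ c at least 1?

value 1: 21 assignments (counts)
value 4/5: 5 assignments
value 3/5: 4 assignments
value 2/5: 3 assignments
value 1/5: 2 assignments
value 0: 1 assignment
So 21 of the 36 assignments meet the threshold.

21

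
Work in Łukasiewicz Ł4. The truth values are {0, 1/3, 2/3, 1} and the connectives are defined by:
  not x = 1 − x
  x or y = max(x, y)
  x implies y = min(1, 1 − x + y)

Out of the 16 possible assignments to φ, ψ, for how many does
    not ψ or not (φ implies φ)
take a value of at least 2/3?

φ = 0, ψ = 0 ↦ 1  ≥
φ = 0, ψ = 1/3 ↦ 2/3  ≥
φ = 0, ψ = 2/3 ↦ 1/3  <
φ = 0, ψ = 1 ↦ 0  <
φ = 1/3, ψ = 0 ↦ 1  ≥
φ = 1/3, ψ = 1/3 ↦ 2/3  ≥
φ = 1/3, ψ = 2/3 ↦ 1/3  <
φ = 1/3, ψ = 1 ↦ 0  <
φ = 2/3, ψ = 0 ↦ 1  ≥
φ = 2/3, ψ = 1/3 ↦ 2/3  ≥
φ = 2/3, ψ = 2/3 ↦ 1/3  <
φ = 2/3, ψ = 1 ↦ 0  <
φ = 1, ψ = 0 ↦ 1  ≥
φ = 1, ψ = 1/3 ↦ 2/3  ≥
φ = 1, ψ = 2/3 ↦ 1/3  <
φ = 1, ψ = 1 ↦ 0  <
So 8 of the 16 assignments meet the threshold.

8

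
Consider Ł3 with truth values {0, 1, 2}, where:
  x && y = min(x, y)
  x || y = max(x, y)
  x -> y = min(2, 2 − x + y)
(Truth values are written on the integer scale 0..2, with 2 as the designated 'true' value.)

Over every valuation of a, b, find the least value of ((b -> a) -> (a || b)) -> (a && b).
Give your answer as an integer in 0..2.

Take a = 0, b = 1:
b -> a = 1 -> 0 = 1
a || b = 0 || 1 = 1
(b -> a) -> (a || b) = 1 -> 1 = 2
a && b = 0 && 1 = 0
((b -> a) -> (a || b)) -> (a && b) = 2 -> 0 = 0
No assignment yields a value below 0, so this is the minimum.

0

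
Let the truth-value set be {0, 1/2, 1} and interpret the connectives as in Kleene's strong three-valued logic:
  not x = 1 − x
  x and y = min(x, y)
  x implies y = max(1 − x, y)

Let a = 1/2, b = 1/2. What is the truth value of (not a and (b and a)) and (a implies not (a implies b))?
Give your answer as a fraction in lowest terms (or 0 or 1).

not a = not 1/2 = 1/2
b and a = 1/2 and 1/2 = 1/2
not a and (b and a) = 1/2 and 1/2 = 1/2
a implies b = 1/2 implies 1/2 = 1/2
not (a implies b) = not 1/2 = 1/2
a implies not (a implies b) = 1/2 implies 1/2 = 1/2
(not a and (b and a)) and (a implies not (a implies b)) = 1/2 and 1/2 = 1/2

1/2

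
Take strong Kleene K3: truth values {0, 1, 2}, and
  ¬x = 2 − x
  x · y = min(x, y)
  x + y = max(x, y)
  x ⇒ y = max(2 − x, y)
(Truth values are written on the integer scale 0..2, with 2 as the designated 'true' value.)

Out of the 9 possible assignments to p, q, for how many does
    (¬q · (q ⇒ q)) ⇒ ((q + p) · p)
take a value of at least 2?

5

p = 0, q = 0 ↦ 0  <
p = 0, q = 1 ↦ 1  <
p = 0, q = 2 ↦ 2  ≥
p = 1, q = 0 ↦ 1  <
p = 1, q = 1 ↦ 1  <
p = 1, q = 2 ↦ 2  ≥
p = 2, q = 0 ↦ 2  ≥
p = 2, q = 1 ↦ 2  ≥
p = 2, q = 2 ↦ 2  ≥
So 5 of the 9 assignments meet the threshold.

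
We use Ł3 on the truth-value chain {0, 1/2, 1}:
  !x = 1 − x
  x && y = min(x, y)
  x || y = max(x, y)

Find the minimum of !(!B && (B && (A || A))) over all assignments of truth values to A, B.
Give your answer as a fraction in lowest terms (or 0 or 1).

Take A = 1/2, B = 1/2:
!B = !1/2 = 1/2
A || A = 1/2 || 1/2 = 1/2
B && (A || A) = 1/2 && 1/2 = 1/2
!B && (B && (A || A)) = 1/2 && 1/2 = 1/2
!(!B && (B && (A || A))) = !1/2 = 1/2
No assignment yields a value below 1/2, so this is the minimum.

1/2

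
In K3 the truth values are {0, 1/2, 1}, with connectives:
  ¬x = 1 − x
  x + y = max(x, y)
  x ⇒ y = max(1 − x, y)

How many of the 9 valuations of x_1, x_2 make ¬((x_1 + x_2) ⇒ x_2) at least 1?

1

x_1 = 0, x_2 = 0 ↦ 0  <
x_1 = 0, x_2 = 1/2 ↦ 1/2  <
x_1 = 0, x_2 = 1 ↦ 0  <
x_1 = 1/2, x_2 = 0 ↦ 1/2  <
x_1 = 1/2, x_2 = 1/2 ↦ 1/2  <
x_1 = 1/2, x_2 = 1 ↦ 0  <
x_1 = 1, x_2 = 0 ↦ 1  ≥
x_1 = 1, x_2 = 1/2 ↦ 1/2  <
x_1 = 1, x_2 = 1 ↦ 0  <
So 1 of the 9 assignments meets the threshold.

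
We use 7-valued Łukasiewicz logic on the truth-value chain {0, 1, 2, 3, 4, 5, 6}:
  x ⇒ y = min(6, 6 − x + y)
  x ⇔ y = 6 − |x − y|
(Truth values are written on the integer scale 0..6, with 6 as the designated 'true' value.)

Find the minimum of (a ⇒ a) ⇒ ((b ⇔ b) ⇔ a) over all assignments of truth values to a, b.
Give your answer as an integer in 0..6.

0

Take a = 0, b = 0:
a ⇒ a = 0 ⇒ 0 = 6
b ⇔ b = 0 ⇔ 0 = 6
(b ⇔ b) ⇔ a = 6 ⇔ 0 = 0
(a ⇒ a) ⇒ ((b ⇔ b) ⇔ a) = 6 ⇒ 0 = 0
No assignment yields a value below 0, so this is the minimum.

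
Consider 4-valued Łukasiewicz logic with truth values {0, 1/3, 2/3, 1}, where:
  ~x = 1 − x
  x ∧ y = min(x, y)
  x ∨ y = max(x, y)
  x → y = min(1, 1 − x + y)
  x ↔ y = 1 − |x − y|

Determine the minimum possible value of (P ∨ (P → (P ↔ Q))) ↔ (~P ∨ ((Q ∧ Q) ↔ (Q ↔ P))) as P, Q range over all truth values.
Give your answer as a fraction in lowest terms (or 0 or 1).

Take P = 1/3, Q = 0:
P ↔ Q = 1/3 ↔ 0 = 2/3
P → (P ↔ Q) = 1/3 → 2/3 = 1
P ∨ (P → (P ↔ Q)) = 1/3 ∨ 1 = 1
~P = ~1/3 = 2/3
Q ∧ Q = 0 ∧ 0 = 0
Q ↔ P = 0 ↔ 1/3 = 2/3
(Q ∧ Q) ↔ (Q ↔ P) = 0 ↔ 2/3 = 1/3
~P ∨ ((Q ∧ Q) ↔ (Q ↔ P)) = 2/3 ∨ 1/3 = 2/3
(P ∨ (P → (P ↔ Q))) ↔ (~P ∨ ((Q ∧ Q) ↔ (Q ↔ P))) = 1 ↔ 2/3 = 2/3
No assignment yields a value below 2/3, so this is the minimum.

2/3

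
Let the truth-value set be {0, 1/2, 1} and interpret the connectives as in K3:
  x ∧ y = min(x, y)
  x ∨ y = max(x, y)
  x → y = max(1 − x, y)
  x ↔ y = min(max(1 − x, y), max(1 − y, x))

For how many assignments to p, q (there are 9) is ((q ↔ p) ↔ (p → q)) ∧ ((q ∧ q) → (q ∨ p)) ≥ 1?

p = 0, q = 0 ↦ 1  ≥
p = 0, q = 1/2 ↦ 1/2  <
p = 0, q = 1 ↦ 0  <
p = 1/2, q = 0 ↦ 1/2  <
p = 1/2, q = 1/2 ↦ 1/2  <
p = 1/2, q = 1 ↦ 1/2  <
p = 1, q = 0 ↦ 1  ≥
p = 1, q = 1/2 ↦ 1/2  <
p = 1, q = 1 ↦ 1  ≥
So 3 of the 9 assignments meet the threshold.

3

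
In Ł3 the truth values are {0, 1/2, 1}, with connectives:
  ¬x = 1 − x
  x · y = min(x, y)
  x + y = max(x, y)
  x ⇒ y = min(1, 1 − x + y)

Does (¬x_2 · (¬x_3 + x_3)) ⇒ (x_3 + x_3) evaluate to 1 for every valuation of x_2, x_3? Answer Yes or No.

No

Counterexample: take x_2 = 0, x_3 = 0.
¬x_2 = ¬0 = 1
¬x_3 = ¬0 = 1
¬x_3 + x_3 = 1 + 0 = 1
¬x_2 · (¬x_3 + x_3) = 1 · 1 = 1
x_3 + x_3 = 0 + 0 = 0
(¬x_2 · (¬x_3 + x_3)) ⇒ (x_3 + x_3) = 1 ⇒ 0 = 0
This gives 0 ≠ 1.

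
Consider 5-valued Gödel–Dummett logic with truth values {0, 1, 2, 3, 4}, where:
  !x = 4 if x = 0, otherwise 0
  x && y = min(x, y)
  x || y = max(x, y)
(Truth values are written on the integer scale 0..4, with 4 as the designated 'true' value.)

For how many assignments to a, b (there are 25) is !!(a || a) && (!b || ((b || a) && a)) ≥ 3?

value 4: 8 assignments (counts)
value 3: 4 assignments (counts)
value 2: 4 assignments
value 1: 4 assignments
value 0: 5 assignments
So 12 of the 25 assignments meet the threshold.

12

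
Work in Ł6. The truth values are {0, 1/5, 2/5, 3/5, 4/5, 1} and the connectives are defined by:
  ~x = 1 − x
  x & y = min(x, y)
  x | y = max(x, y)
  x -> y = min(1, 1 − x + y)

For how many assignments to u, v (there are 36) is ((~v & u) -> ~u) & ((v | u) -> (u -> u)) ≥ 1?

24

value 1: 24 assignments (counts)
value 4/5: 5 assignments
value 3/5: 2 assignments
value 2/5: 3 assignments
value 1/5: 1 assignment
value 0: 1 assignment
So 24 of the 36 assignments meet the threshold.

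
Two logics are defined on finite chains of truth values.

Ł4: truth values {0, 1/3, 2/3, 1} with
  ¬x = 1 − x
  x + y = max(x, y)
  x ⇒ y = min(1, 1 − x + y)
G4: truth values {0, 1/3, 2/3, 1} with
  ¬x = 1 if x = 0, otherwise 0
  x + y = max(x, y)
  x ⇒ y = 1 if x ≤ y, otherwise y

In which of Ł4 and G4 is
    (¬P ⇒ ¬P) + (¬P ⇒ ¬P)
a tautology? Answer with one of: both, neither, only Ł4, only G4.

both

In Ł4: every assignment gives 1 — tautology.
In G4: every assignment gives 1 — tautology.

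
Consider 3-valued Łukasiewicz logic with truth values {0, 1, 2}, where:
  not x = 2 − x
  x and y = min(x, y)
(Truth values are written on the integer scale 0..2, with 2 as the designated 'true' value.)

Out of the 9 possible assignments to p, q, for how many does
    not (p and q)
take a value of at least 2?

p = 0, q = 0 ↦ 2  ≥
p = 0, q = 1 ↦ 2  ≥
p = 0, q = 2 ↦ 2  ≥
p = 1, q = 0 ↦ 2  ≥
p = 1, q = 1 ↦ 1  <
p = 1, q = 2 ↦ 1  <
p = 2, q = 0 ↦ 2  ≥
p = 2, q = 1 ↦ 1  <
p = 2, q = 2 ↦ 0  <
So 5 of the 9 assignments meet the threshold.

5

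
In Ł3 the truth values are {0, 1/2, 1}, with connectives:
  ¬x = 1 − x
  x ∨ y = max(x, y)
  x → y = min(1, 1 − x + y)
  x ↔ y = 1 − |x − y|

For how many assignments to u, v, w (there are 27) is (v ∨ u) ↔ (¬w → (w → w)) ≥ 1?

value 1: 15 assignments (counts)
value 1/2: 9 assignments
value 0: 3 assignments
So 15 of the 27 assignments meet the threshold.

15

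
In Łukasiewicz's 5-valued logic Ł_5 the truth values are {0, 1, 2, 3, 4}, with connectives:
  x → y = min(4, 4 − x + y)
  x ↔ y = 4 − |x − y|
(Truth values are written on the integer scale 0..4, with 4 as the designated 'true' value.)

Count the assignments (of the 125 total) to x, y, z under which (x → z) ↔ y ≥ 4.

25

value 4: 25 assignments (counts)
value 3: 34 assignments
value 2: 28 assignments
value 1: 22 assignments
value 0: 16 assignments
So 25 of the 125 assignments meet the threshold.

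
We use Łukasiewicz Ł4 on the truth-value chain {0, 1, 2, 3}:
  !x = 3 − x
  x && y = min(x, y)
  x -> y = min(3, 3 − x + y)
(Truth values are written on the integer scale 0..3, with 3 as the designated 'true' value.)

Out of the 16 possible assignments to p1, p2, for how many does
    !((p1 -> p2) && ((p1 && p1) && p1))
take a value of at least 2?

11

p1 = 0, p2 = 0 ↦ 3  ≥
p1 = 0, p2 = 1 ↦ 3  ≥
p1 = 0, p2 = 2 ↦ 3  ≥
p1 = 0, p2 = 3 ↦ 3  ≥
p1 = 1, p2 = 0 ↦ 2  ≥
p1 = 1, p2 = 1 ↦ 2  ≥
p1 = 1, p2 = 2 ↦ 2  ≥
p1 = 1, p2 = 3 ↦ 2  ≥
p1 = 2, p2 = 0 ↦ 2  ≥
p1 = 2, p2 = 1 ↦ 1  <
p1 = 2, p2 = 2 ↦ 1  <
p1 = 2, p2 = 3 ↦ 1  <
p1 = 3, p2 = 0 ↦ 3  ≥
p1 = 3, p2 = 1 ↦ 2  ≥
p1 = 3, p2 = 2 ↦ 1  <
p1 = 3, p2 = 3 ↦ 0  <
So 11 of the 16 assignments meet the threshold.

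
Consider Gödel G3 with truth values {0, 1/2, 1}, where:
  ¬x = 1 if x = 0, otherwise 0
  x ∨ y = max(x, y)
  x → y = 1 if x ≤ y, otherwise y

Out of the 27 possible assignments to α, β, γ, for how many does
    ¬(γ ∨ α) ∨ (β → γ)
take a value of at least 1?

value 1: 20 assignments (counts)
value 1/2: 3 assignments
value 0: 4 assignments
So 20 of the 27 assignments meet the threshold.

20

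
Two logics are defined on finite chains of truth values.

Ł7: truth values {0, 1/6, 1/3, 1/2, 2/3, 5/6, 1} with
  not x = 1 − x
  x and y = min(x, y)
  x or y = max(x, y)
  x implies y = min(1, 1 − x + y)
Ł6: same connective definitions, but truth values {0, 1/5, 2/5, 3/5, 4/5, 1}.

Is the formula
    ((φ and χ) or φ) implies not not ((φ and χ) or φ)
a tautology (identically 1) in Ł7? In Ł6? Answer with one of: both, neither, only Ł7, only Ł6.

In Ł7: every assignment gives 1 — tautology.
In Ł6: every assignment gives 1 — tautology.

both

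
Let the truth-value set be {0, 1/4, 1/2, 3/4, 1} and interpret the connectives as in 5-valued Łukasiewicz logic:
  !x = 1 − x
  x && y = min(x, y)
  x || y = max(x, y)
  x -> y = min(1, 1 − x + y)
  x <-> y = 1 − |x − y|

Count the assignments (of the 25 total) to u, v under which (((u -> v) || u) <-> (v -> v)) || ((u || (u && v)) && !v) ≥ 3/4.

value 1: 19 assignments (counts)
value 3/4: 5 assignments (counts)
value 1/2: 1 assignment
So 24 of the 25 assignments meet the threshold.

24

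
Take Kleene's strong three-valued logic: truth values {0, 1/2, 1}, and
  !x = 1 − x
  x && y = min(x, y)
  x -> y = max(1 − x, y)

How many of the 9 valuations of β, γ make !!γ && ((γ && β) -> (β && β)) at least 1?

β = 0, γ = 0 ↦ 0  <
β = 0, γ = 1/2 ↦ 1/2  <
β = 0, γ = 1 ↦ 1  ≥
β = 1/2, γ = 0 ↦ 0  <
β = 1/2, γ = 1/2 ↦ 1/2  <
β = 1/2, γ = 1 ↦ 1/2  <
β = 1, γ = 0 ↦ 0  <
β = 1, γ = 1/2 ↦ 1/2  <
β = 1, γ = 1 ↦ 1  ≥
So 2 of the 9 assignments meet the threshold.

2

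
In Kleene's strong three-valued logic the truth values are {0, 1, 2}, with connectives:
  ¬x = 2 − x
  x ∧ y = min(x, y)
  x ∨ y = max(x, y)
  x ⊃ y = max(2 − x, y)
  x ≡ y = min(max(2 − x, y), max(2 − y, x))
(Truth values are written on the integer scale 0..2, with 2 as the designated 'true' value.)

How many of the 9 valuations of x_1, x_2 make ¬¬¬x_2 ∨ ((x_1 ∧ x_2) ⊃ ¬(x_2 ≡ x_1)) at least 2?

x_1 = 0, x_2 = 0 ↦ 2  ≥
x_1 = 0, x_2 = 1 ↦ 2  ≥
x_1 = 0, x_2 = 2 ↦ 2  ≥
x_1 = 1, x_2 = 0 ↦ 2  ≥
x_1 = 1, x_2 = 1 ↦ 1  <
x_1 = 1, x_2 = 2 ↦ 1  <
x_1 = 2, x_2 = 0 ↦ 2  ≥
x_1 = 2, x_2 = 1 ↦ 1  <
x_1 = 2, x_2 = 2 ↦ 0  <
So 5 of the 9 assignments meet the threshold.

5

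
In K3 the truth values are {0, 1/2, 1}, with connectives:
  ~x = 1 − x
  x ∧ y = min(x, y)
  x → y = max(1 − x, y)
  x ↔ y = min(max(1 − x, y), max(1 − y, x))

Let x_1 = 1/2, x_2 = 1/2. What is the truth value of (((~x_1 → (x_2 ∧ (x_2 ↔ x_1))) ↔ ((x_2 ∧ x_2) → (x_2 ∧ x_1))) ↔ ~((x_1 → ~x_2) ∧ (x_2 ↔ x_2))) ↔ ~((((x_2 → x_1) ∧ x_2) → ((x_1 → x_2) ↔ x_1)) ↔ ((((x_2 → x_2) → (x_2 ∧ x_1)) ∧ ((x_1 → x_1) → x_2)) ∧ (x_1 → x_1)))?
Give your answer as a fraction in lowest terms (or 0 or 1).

~x_1 = ~1/2 = 1/2
x_2 ↔ x_1 = 1/2 ↔ 1/2 = 1/2
x_2 ∧ (x_2 ↔ x_1) = 1/2 ∧ 1/2 = 1/2
~x_1 → (x_2 ∧ (x_2 ↔ x_1)) = 1/2 → 1/2 = 1/2
x_2 ∧ x_2 = 1/2 ∧ 1/2 = 1/2
x_2 ∧ x_1 = 1/2 ∧ 1/2 = 1/2
(x_2 ∧ x_2) → (x_2 ∧ x_1) = 1/2 → 1/2 = 1/2
(~x_1 → (x_2 ∧ (x_2 ↔ x_1))) ↔ ((x_2 ∧ x_2) → (x_2 ∧ x_1)) = 1/2 ↔ 1/2 = 1/2
~x_2 = ~1/2 = 1/2
x_1 → ~x_2 = 1/2 → 1/2 = 1/2
x_2 ↔ x_2 = 1/2 ↔ 1/2 = 1/2
(x_1 → ~x_2) ∧ (x_2 ↔ x_2) = 1/2 ∧ 1/2 = 1/2
~((x_1 → ~x_2) ∧ (x_2 ↔ x_2)) = ~1/2 = 1/2
((~x_1 → (x_2 ∧ (x_2 ↔ x_1))) ↔ ((x_2 ∧ x_2) → (x_2 ∧ x_1))) ↔ ~((x_1 → ~x_2) ∧ (x_2 ↔ x_2)) = 1/2 ↔ 1/2 = 1/2
x_2 → x_1 = 1/2 → 1/2 = 1/2
(x_2 → x_1) ∧ x_2 = 1/2 ∧ 1/2 = 1/2
x_1 → x_2 = 1/2 → 1/2 = 1/2
(x_1 → x_2) ↔ x_1 = 1/2 ↔ 1/2 = 1/2
((x_2 → x_1) ∧ x_2) → ((x_1 → x_2) ↔ x_1) = 1/2 → 1/2 = 1/2
x_2 → x_2 = 1/2 → 1/2 = 1/2
x_2 ∧ x_1 = 1/2 ∧ 1/2 = 1/2
(x_2 → x_2) → (x_2 ∧ x_1) = 1/2 → 1/2 = 1/2
x_1 → x_1 = 1/2 → 1/2 = 1/2
(x_1 → x_1) → x_2 = 1/2 → 1/2 = 1/2
((x_2 → x_2) → (x_2 ∧ x_1)) ∧ ((x_1 → x_1) → x_2) = 1/2 ∧ 1/2 = 1/2
x_1 → x_1 = 1/2 → 1/2 = 1/2
(((x_2 → x_2) → (x_2 ∧ x_1)) ∧ ((x_1 → x_1) → x_2)) ∧ (x_1 → x_1) = 1/2 ∧ 1/2 = 1/2
(((x_2 → x_1) ∧ x_2) → ((x_1 → x_2) ↔ x_1)) ↔ ((((x_2 → x_2) → (x_2 ∧ x_1)) ∧ ((x_1 → x_1) → x_2)) ∧ (x_1 → x_1)) = 1/2 ↔ 1/2 = 1/2
~((((x_2 → x_1) ∧ x_2) → ((x_1 → x_2) ↔ x_1)) ↔ ((((x_2 → x_2) → (x_2 ∧ x_1)) ∧ ((x_1 → x_1) → x_2)) ∧ (x_1 → x_1))) = ~1/2 = 1/2
(((~x_1 → (x_2 ∧ (x_2 ↔ x_1))) ↔ ((x_2 ∧ x_2) → (x_2 ∧ x_1))) ↔ ~((x_1 → ~x_2) ∧ (x_2 ↔ x_2))) ↔ ~((((x_2 → x_1) ∧ x_2) → ((x_1 → x_2) ↔ x_1)) ↔ ((((x_2 → x_2) → (x_2 ∧ x_1)) ∧ ((x_1 → x_1) → x_2)) ∧ (x_1 → x_1))) = 1/2 ↔ 1/2 = 1/2

1/2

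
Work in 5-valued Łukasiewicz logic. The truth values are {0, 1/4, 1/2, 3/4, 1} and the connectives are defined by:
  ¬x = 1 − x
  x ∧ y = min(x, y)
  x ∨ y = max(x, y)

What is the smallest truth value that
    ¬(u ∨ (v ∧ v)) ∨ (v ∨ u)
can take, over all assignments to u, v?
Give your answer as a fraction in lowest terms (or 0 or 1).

1/2

Take u = 0, v = 1/2:
v ∧ v = 1/2 ∧ 1/2 = 1/2
u ∨ (v ∧ v) = 0 ∨ 1/2 = 1/2
¬(u ∨ (v ∧ v)) = ¬1/2 = 1/2
v ∨ u = 1/2 ∨ 0 = 1/2
¬(u ∨ (v ∧ v)) ∨ (v ∨ u) = 1/2 ∨ 1/2 = 1/2
No assignment yields a value below 1/2, so this is the minimum.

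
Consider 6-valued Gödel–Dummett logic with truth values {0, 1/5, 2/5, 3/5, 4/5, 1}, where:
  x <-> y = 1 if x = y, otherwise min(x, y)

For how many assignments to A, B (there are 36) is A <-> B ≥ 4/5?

8

value 1: 6 assignments (counts)
value 4/5: 2 assignments (counts)
value 3/5: 4 assignments
value 2/5: 6 assignments
value 1/5: 8 assignments
value 0: 10 assignments
So 8 of the 36 assignments meet the threshold.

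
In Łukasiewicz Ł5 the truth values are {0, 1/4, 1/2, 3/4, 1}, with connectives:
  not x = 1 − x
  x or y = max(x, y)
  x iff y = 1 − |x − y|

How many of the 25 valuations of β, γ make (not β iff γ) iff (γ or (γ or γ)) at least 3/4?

14

value 1: 7 assignments (counts)
value 3/4: 7 assignments (counts)
value 1/2: 6 assignments
value 1/4: 3 assignments
value 0: 2 assignments
So 14 of the 25 assignments meet the threshold.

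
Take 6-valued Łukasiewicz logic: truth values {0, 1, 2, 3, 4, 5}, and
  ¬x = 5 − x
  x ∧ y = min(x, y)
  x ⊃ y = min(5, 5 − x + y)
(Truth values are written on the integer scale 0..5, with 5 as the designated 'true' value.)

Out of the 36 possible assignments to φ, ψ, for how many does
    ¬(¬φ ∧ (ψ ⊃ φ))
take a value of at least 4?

15

value 5: 7 assignments (counts)
value 4: 8 assignments (counts)
value 3: 9 assignments
value 2: 7 assignments
value 1: 4 assignments
value 0: 1 assignment
So 15 of the 36 assignments meet the threshold.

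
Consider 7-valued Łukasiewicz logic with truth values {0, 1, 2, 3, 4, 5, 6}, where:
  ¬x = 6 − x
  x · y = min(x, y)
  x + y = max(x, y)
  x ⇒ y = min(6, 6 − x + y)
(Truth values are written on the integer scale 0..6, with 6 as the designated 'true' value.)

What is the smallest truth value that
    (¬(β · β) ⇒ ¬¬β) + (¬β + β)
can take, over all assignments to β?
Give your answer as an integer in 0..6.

Take β = 2:
β · β = 2 · 2 = 2
¬(β · β) = ¬2 = 4
¬β = ¬2 = 4
¬¬β = ¬4 = 2
¬(β · β) ⇒ ¬¬β = 4 ⇒ 2 = 4
¬β = ¬2 = 4
¬β + β = 4 + 2 = 4
(¬(β · β) ⇒ ¬¬β) + (¬β + β) = 4 + 4 = 4
No assignment yields a value below 4, so this is the minimum.

4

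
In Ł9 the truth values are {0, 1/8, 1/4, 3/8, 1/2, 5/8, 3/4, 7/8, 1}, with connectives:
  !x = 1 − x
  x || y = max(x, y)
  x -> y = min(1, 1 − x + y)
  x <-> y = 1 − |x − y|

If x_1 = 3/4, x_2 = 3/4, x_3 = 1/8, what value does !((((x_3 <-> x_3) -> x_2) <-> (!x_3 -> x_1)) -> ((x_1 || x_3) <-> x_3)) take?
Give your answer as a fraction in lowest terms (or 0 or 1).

1/2

x_3 <-> x_3 = 1/8 <-> 1/8 = 1
(x_3 <-> x_3) -> x_2 = 1 -> 3/4 = 3/4
!x_3 = !1/8 = 7/8
!x_3 -> x_1 = 7/8 -> 3/4 = 7/8
((x_3 <-> x_3) -> x_2) <-> (!x_3 -> x_1) = 3/4 <-> 7/8 = 7/8
x_1 || x_3 = 3/4 || 1/8 = 3/4
(x_1 || x_3) <-> x_3 = 3/4 <-> 1/8 = 3/8
(((x_3 <-> x_3) -> x_2) <-> (!x_3 -> x_1)) -> ((x_1 || x_3) <-> x_3) = 7/8 -> 3/8 = 1/2
!((((x_3 <-> x_3) -> x_2) <-> (!x_3 -> x_1)) -> ((x_1 || x_3) <-> x_3)) = !1/2 = 1/2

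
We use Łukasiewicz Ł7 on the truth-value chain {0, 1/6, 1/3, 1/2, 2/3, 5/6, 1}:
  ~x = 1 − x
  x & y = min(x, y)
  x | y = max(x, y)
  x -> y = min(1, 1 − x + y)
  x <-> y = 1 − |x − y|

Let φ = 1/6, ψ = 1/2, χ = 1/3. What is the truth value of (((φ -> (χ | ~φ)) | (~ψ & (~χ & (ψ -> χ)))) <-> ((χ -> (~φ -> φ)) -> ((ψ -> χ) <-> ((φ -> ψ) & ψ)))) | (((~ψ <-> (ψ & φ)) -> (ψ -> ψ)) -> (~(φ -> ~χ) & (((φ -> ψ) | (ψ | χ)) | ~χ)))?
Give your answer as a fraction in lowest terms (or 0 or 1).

~φ = ~1/6 = 5/6
χ | ~φ = 1/3 | 5/6 = 5/6
φ -> (χ | ~φ) = 1/6 -> 5/6 = 1
~ψ = ~1/2 = 1/2
~χ = ~1/3 = 2/3
ψ -> χ = 1/2 -> 1/3 = 5/6
~χ & (ψ -> χ) = 2/3 & 5/6 = 2/3
~ψ & (~χ & (ψ -> χ)) = 1/2 & 2/3 = 1/2
(φ -> (χ | ~φ)) | (~ψ & (~χ & (ψ -> χ))) = 1 | 1/2 = 1
~φ = ~1/6 = 5/6
~φ -> φ = 5/6 -> 1/6 = 1/3
χ -> (~φ -> φ) = 1/3 -> 1/3 = 1
ψ -> χ = 1/2 -> 1/3 = 5/6
φ -> ψ = 1/6 -> 1/2 = 1
(φ -> ψ) & ψ = 1 & 1/2 = 1/2
(ψ -> χ) <-> ((φ -> ψ) & ψ) = 5/6 <-> 1/2 = 2/3
(χ -> (~φ -> φ)) -> ((ψ -> χ) <-> ((φ -> ψ) & ψ)) = 1 -> 2/3 = 2/3
((φ -> (χ | ~φ)) | (~ψ & (~χ & (ψ -> χ)))) <-> ((χ -> (~φ -> φ)) -> ((ψ -> χ) <-> ((φ -> ψ) & ψ))) = 1 <-> 2/3 = 2/3
~ψ = ~1/2 = 1/2
ψ & φ = 1/2 & 1/6 = 1/6
~ψ <-> (ψ & φ) = 1/2 <-> 1/6 = 2/3
ψ -> ψ = 1/2 -> 1/2 = 1
(~ψ <-> (ψ & φ)) -> (ψ -> ψ) = 2/3 -> 1 = 1
~χ = ~1/3 = 2/3
φ -> ~χ = 1/6 -> 2/3 = 1
~(φ -> ~χ) = ~1 = 0
φ -> ψ = 1/6 -> 1/2 = 1
ψ | χ = 1/2 | 1/3 = 1/2
(φ -> ψ) | (ψ | χ) = 1 | 1/2 = 1
~χ = ~1/3 = 2/3
((φ -> ψ) | (ψ | χ)) | ~χ = 1 | 2/3 = 1
~(φ -> ~χ) & (((φ -> ψ) | (ψ | χ)) | ~χ) = 0 & 1 = 0
((~ψ <-> (ψ & φ)) -> (ψ -> ψ)) -> (~(φ -> ~χ) & (((φ -> ψ) | (ψ | χ)) | ~χ)) = 1 -> 0 = 0
(((φ -> (χ | ~φ)) | (~ψ & (~χ & (ψ -> χ)))) <-> ((χ -> (~φ -> φ)) -> ((ψ -> χ) <-> ((φ -> ψ) & ψ)))) | (((~ψ <-> (ψ & φ)) -> (ψ -> ψ)) -> (~(φ -> ~χ) & (((φ -> ψ) | (ψ | χ)) | ~χ))) = 2/3 | 0 = 2/3

2/3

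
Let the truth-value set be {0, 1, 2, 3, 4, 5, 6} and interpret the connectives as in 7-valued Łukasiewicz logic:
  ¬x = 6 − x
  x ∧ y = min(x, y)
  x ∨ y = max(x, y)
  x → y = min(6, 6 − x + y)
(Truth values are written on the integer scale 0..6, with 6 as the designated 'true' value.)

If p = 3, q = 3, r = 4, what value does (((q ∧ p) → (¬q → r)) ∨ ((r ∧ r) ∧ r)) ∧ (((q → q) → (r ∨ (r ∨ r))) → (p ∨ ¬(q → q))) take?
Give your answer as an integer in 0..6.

q ∧ p = 3 ∧ 3 = 3
¬q = ¬3 = 3
¬q → r = 3 → 4 = 6
(q ∧ p) → (¬q → r) = 3 → 6 = 6
r ∧ r = 4 ∧ 4 = 4
(r ∧ r) ∧ r = 4 ∧ 4 = 4
((q ∧ p) → (¬q → r)) ∨ ((r ∧ r) ∧ r) = 6 ∨ 4 = 6
q → q = 3 → 3 = 6
r ∨ r = 4 ∨ 4 = 4
r ∨ (r ∨ r) = 4 ∨ 4 = 4
(q → q) → (r ∨ (r ∨ r)) = 6 → 4 = 4
q → q = 3 → 3 = 6
¬(q → q) = ¬6 = 0
p ∨ ¬(q → q) = 3 ∨ 0 = 3
((q → q) → (r ∨ (r ∨ r))) → (p ∨ ¬(q → q)) = 4 → 3 = 5
(((q ∧ p) → (¬q → r)) ∨ ((r ∧ r) ∧ r)) ∧ (((q → q) → (r ∨ (r ∨ r))) → (p ∨ ¬(q → q))) = 6 ∧ 5 = 5

5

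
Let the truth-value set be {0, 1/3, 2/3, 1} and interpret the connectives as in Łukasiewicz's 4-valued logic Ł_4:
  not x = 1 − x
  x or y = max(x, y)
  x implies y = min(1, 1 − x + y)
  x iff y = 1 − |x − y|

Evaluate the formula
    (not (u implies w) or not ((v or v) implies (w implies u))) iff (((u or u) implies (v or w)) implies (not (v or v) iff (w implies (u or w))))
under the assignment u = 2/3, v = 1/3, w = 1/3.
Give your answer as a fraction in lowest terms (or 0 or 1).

1/3

u implies w = 2/3 implies 1/3 = 2/3
not (u implies w) = not 2/3 = 1/3
v or v = 1/3 or 1/3 = 1/3
w implies u = 1/3 implies 2/3 = 1
(v or v) implies (w implies u) = 1/3 implies 1 = 1
not ((v or v) implies (w implies u)) = not 1 = 0
not (u implies w) or not ((v or v) implies (w implies u)) = 1/3 or 0 = 1/3
u or u = 2/3 or 2/3 = 2/3
v or w = 1/3 or 1/3 = 1/3
(u or u) implies (v or w) = 2/3 implies 1/3 = 2/3
v or v = 1/3 or 1/3 = 1/3
not (v or v) = not 1/3 = 2/3
u or w = 2/3 or 1/3 = 2/3
w implies (u or w) = 1/3 implies 2/3 = 1
not (v or v) iff (w implies (u or w)) = 2/3 iff 1 = 2/3
((u or u) implies (v or w)) implies (not (v or v) iff (w implies (u or w))) = 2/3 implies 2/3 = 1
(not (u implies w) or not ((v or v) implies (w implies u))) iff (((u or u) implies (v or w)) implies (not (v or v) iff (w implies (u or w)))) = 1/3 iff 1 = 1/3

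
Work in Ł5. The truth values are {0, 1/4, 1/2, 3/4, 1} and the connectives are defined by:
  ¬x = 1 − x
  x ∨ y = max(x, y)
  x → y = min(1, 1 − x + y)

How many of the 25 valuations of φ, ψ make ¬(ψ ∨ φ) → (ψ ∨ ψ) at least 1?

value 1: 18 assignments (counts)
value 3/4: 2 assignments
value 1/2: 3 assignments
value 1/4: 1 assignment
value 0: 1 assignment
So 18 of the 25 assignments meet the threshold.

18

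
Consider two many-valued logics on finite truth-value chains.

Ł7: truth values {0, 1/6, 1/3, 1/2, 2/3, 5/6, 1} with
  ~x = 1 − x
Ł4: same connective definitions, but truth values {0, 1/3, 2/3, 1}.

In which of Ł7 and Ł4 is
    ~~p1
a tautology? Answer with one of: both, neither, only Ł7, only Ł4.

neither

In Ł7: at p1 = 0 the value is 0 — not a tautology.
In Ł4: at p1 = 0 the value is 0 — not a tautology.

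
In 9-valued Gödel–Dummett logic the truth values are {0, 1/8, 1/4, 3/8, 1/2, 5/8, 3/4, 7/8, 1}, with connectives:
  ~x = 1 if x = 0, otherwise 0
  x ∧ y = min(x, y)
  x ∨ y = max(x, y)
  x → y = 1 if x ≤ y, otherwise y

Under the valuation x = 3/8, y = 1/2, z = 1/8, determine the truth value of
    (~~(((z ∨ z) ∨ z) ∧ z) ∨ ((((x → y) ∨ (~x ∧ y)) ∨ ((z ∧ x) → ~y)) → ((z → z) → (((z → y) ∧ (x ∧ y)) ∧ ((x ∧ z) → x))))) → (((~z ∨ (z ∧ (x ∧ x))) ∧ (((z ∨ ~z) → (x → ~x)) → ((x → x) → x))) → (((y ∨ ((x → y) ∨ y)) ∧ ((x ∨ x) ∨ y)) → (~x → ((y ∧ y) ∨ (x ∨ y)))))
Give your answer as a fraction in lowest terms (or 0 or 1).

z ∨ z = 1/8 ∨ 1/8 = 1/8
(z ∨ z) ∨ z = 1/8 ∨ 1/8 = 1/8
((z ∨ z) ∨ z) ∧ z = 1/8 ∧ 1/8 = 1/8
~(((z ∨ z) ∨ z) ∧ z) = ~1/8 = 0
~~(((z ∨ z) ∨ z) ∧ z) = ~0 = 1
x → y = 3/8 → 1/2 = 1
~x = ~3/8 = 0
~x ∧ y = 0 ∧ 1/2 = 0
(x → y) ∨ (~x ∧ y) = 1 ∨ 0 = 1
z ∧ x = 1/8 ∧ 3/8 = 1/8
~y = ~1/2 = 0
(z ∧ x) → ~y = 1/8 → 0 = 0
((x → y) ∨ (~x ∧ y)) ∨ ((z ∧ x) → ~y) = 1 ∨ 0 = 1
z → z = 1/8 → 1/8 = 1
z → y = 1/8 → 1/2 = 1
x ∧ y = 3/8 ∧ 1/2 = 3/8
(z → y) ∧ (x ∧ y) = 1 ∧ 3/8 = 3/8
x ∧ z = 3/8 ∧ 1/8 = 1/8
(x ∧ z) → x = 1/8 → 3/8 = 1
((z → y) ∧ (x ∧ y)) ∧ ((x ∧ z) → x) = 3/8 ∧ 1 = 3/8
(z → z) → (((z → y) ∧ (x ∧ y)) ∧ ((x ∧ z) → x)) = 1 → 3/8 = 3/8
(((x → y) ∨ (~x ∧ y)) ∨ ((z ∧ x) → ~y)) → ((z → z) → (((z → y) ∧ (x ∧ y)) ∧ ((x ∧ z) → x))) = 1 → 3/8 = 3/8
~~(((z ∨ z) ∨ z) ∧ z) ∨ ((((x → y) ∨ (~x ∧ y)) ∨ ((z ∧ x) → ~y)) → ((z → z) → (((z → y) ∧ (x ∧ y)) ∧ ((x ∧ z) → x)))) = 1 ∨ 3/8 = 1
~z = ~1/8 = 0
x ∧ x = 3/8 ∧ 3/8 = 3/8
z ∧ (x ∧ x) = 1/8 ∧ 3/8 = 1/8
~z ∨ (z ∧ (x ∧ x)) = 0 ∨ 1/8 = 1/8
~z = ~1/8 = 0
z ∨ ~z = 1/8 ∨ 0 = 1/8
~x = ~3/8 = 0
x → ~x = 3/8 → 0 = 0
(z ∨ ~z) → (x → ~x) = 1/8 → 0 = 0
x → x = 3/8 → 3/8 = 1
(x → x) → x = 1 → 3/8 = 3/8
((z ∨ ~z) → (x → ~x)) → ((x → x) → x) = 0 → 3/8 = 1
(~z ∨ (z ∧ (x ∧ x))) ∧ (((z ∨ ~z) → (x → ~x)) → ((x → x) → x)) = 1/8 ∧ 1 = 1/8
x → y = 3/8 → 1/2 = 1
(x → y) ∨ y = 1 ∨ 1/2 = 1
y ∨ ((x → y) ∨ y) = 1/2 ∨ 1 = 1
x ∨ x = 3/8 ∨ 3/8 = 3/8
(x ∨ x) ∨ y = 3/8 ∨ 1/2 = 1/2
(y ∨ ((x → y) ∨ y)) ∧ ((x ∨ x) ∨ y) = 1 ∧ 1/2 = 1/2
~x = ~3/8 = 0
y ∧ y = 1/2 ∧ 1/2 = 1/2
x ∨ y = 3/8 ∨ 1/2 = 1/2
(y ∧ y) ∨ (x ∨ y) = 1/2 ∨ 1/2 = 1/2
~x → ((y ∧ y) ∨ (x ∨ y)) = 0 → 1/2 = 1
((y ∨ ((x → y) ∨ y)) ∧ ((x ∨ x) ∨ y)) → (~x → ((y ∧ y) ∨ (x ∨ y))) = 1/2 → 1 = 1
((~z ∨ (z ∧ (x ∧ x))) ∧ (((z ∨ ~z) → (x → ~x)) → ((x → x) → x))) → (((y ∨ ((x → y) ∨ y)) ∧ ((x ∨ x) ∨ y)) → (~x → ((y ∧ y) ∨ (x ∨ y)))) = 1/8 → 1 = 1
(~~(((z ∨ z) ∨ z) ∧ z) ∨ ((((x → y) ∨ (~x ∧ y)) ∨ ((z ∧ x) → ~y)) → ((z → z) → (((z → y) ∧ (x ∧ y)) ∧ ((x ∧ z) → x))))) → (((~z ∨ (z ∧ (x ∧ x))) ∧ (((z ∨ ~z) → (x → ~x)) → ((x → x) → x))) → (((y ∨ ((x → y) ∨ y)) ∧ ((x ∨ x) ∨ y)) → (~x → ((y ∧ y) ∨ (x ∨ y))))) = 1 → 1 = 1

1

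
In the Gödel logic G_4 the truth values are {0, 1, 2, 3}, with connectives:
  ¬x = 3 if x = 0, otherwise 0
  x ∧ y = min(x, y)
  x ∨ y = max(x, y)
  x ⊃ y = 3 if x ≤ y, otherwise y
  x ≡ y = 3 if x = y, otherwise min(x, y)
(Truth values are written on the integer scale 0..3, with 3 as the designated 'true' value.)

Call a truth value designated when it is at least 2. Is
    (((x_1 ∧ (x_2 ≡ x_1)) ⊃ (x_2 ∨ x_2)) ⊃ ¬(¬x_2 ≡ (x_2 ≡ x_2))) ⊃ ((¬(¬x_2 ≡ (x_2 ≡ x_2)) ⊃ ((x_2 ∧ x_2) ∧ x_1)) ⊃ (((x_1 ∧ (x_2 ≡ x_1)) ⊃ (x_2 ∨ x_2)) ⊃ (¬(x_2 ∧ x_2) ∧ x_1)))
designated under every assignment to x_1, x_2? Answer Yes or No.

Counterexample: take x_1 = 1, x_2 = 1.
x_2 ≡ x_1 = 1 ≡ 1 = 3
x_1 ∧ (x_2 ≡ x_1) = 1 ∧ 3 = 1
x_2 ∨ x_2 = 1 ∨ 1 = 1
(x_1 ∧ (x_2 ≡ x_1)) ⊃ (x_2 ∨ x_2) = 1 ⊃ 1 = 3
¬x_2 = ¬1 = 0
x_2 ≡ x_2 = 1 ≡ 1 = 3
¬x_2 ≡ (x_2 ≡ x_2) = 0 ≡ 3 = 0
¬(¬x_2 ≡ (x_2 ≡ x_2)) = ¬0 = 3
((x_1 ∧ (x_2 ≡ x_1)) ⊃ (x_2 ∨ x_2)) ⊃ ¬(¬x_2 ≡ (x_2 ≡ x_2)) = 3 ⊃ 3 = 3
¬x_2 = ¬1 = 0
x_2 ≡ x_2 = 1 ≡ 1 = 3
¬x_2 ≡ (x_2 ≡ x_2) = 0 ≡ 3 = 0
¬(¬x_2 ≡ (x_2 ≡ x_2)) = ¬0 = 3
x_2 ∧ x_2 = 1 ∧ 1 = 1
(x_2 ∧ x_2) ∧ x_1 = 1 ∧ 1 = 1
¬(¬x_2 ≡ (x_2 ≡ x_2)) ⊃ ((x_2 ∧ x_2) ∧ x_1) = 3 ⊃ 1 = 1
x_2 ≡ x_1 = 1 ≡ 1 = 3
x_1 ∧ (x_2 ≡ x_1) = 1 ∧ 3 = 1
x_2 ∨ x_2 = 1 ∨ 1 = 1
(x_1 ∧ (x_2 ≡ x_1)) ⊃ (x_2 ∨ x_2) = 1 ⊃ 1 = 3
x_2 ∧ x_2 = 1 ∧ 1 = 1
¬(x_2 ∧ x_2) = ¬1 = 0
¬(x_2 ∧ x_2) ∧ x_1 = 0 ∧ 1 = 0
((x_1 ∧ (x_2 ≡ x_1)) ⊃ (x_2 ∨ x_2)) ⊃ (¬(x_2 ∧ x_2) ∧ x_1) = 3 ⊃ 0 = 0
(¬(¬x_2 ≡ (x_2 ≡ x_2)) ⊃ ((x_2 ∧ x_2) ∧ x_1)) ⊃ (((x_1 ∧ (x_2 ≡ x_1)) ⊃ (x_2 ∨ x_2)) ⊃ (¬(x_2 ∧ x_2) ∧ x_1)) = 1 ⊃ 0 = 0
(((x_1 ∧ (x_2 ≡ x_1)) ⊃ (x_2 ∨ x_2)) ⊃ ¬(¬x_2 ≡ (x_2 ≡ x_2))) ⊃ ((¬(¬x_2 ≡ (x_2 ≡ x_2)) ⊃ ((x_2 ∧ x_2) ∧ x_1)) ⊃ (((x_1 ∧ (x_2 ≡ x_1)) ⊃ (x_2 ∨ x_2)) ⊃ (¬(x_2 ∧ x_2) ∧ x_1))) = 3 ⊃ 0 = 0
This gives 0, which is below 2.

No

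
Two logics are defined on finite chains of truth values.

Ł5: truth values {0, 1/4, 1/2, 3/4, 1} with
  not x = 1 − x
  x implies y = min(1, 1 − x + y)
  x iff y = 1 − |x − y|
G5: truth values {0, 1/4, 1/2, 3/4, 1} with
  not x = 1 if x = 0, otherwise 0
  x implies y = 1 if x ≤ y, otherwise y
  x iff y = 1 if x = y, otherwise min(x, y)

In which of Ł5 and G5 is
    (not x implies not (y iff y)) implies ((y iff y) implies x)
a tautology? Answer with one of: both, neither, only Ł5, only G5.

only Ł5

In Ł5: every assignment gives 1 — tautology.
In G5: at x = 1/4, y = 0 the value is 1/4 — not a tautology.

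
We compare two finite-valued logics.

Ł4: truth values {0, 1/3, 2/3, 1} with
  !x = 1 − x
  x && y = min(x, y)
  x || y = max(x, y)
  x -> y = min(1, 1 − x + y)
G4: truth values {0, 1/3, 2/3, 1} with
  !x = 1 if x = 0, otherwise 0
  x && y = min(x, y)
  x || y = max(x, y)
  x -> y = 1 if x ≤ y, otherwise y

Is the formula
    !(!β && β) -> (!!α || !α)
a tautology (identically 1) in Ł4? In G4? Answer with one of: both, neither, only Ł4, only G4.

In Ł4: at α = 1/3, β = 0 the value is 2/3 — not a tautology.
In G4: every assignment gives 1 — tautology.

only G4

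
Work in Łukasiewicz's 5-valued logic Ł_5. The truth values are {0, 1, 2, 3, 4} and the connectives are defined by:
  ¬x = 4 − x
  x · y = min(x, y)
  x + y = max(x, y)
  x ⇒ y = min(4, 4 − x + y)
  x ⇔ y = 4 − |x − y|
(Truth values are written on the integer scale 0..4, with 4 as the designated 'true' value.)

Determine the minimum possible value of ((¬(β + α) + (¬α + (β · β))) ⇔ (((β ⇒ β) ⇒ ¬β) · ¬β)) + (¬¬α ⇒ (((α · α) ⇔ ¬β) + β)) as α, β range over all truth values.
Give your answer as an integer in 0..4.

3

Take α = 4, β = 1:
β + α = 1 + 4 = 4
¬(β + α) = ¬4 = 0
¬α = ¬4 = 0
β · β = 1 · 1 = 1
¬α + (β · β) = 0 + 1 = 1
¬(β + α) + (¬α + (β · β)) = 0 + 1 = 1
β ⇒ β = 1 ⇒ 1 = 4
¬β = ¬1 = 3
(β ⇒ β) ⇒ ¬β = 4 ⇒ 3 = 3
¬β = ¬1 = 3
((β ⇒ β) ⇒ ¬β) · ¬β = 3 · 3 = 3
(¬(β + α) + (¬α + (β · β))) ⇔ (((β ⇒ β) ⇒ ¬β) · ¬β) = 1 ⇔ 3 = 2
¬α = ¬4 = 0
¬¬α = ¬0 = 4
α · α = 4 · 4 = 4
¬β = ¬1 = 3
(α · α) ⇔ ¬β = 4 ⇔ 3 = 3
((α · α) ⇔ ¬β) + β = 3 + 1 = 3
¬¬α ⇒ (((α · α) ⇔ ¬β) + β) = 4 ⇒ 3 = 3
((¬(β + α) + (¬α + (β · β))) ⇔ (((β ⇒ β) ⇒ ¬β) · ¬β)) + (¬¬α ⇒ (((α · α) ⇔ ¬β) + β)) = 2 + 3 = 3
No assignment yields a value below 3, so this is the minimum.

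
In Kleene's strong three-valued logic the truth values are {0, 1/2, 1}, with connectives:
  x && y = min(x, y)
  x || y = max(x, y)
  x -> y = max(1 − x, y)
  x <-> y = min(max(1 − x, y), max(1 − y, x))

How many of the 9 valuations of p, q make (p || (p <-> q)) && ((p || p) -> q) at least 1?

p = 0, q = 0 ↦ 1  ≥
p = 0, q = 1/2 ↦ 1/2  <
p = 0, q = 1 ↦ 0  <
p = 1/2, q = 0 ↦ 1/2  <
p = 1/2, q = 1/2 ↦ 1/2  <
p = 1/2, q = 1 ↦ 1/2  <
p = 1, q = 0 ↦ 0  <
p = 1, q = 1/2 ↦ 1/2  <
p = 1, q = 1 ↦ 1  ≥
So 2 of the 9 assignments meet the threshold.

2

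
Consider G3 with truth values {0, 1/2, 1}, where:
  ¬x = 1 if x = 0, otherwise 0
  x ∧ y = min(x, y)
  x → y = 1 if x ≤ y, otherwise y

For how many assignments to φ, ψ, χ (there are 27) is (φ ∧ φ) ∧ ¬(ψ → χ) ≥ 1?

value 1: 2 assignments (counts)
value 1/2: 2 assignments
value 0: 23 assignments
So 2 of the 27 assignments meet the threshold.

2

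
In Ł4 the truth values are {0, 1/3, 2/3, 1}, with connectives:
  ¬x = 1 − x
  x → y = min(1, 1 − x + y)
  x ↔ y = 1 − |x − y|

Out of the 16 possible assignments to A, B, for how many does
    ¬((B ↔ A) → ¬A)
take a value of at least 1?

A = 0, B = 0 ↦ 0  <
A = 0, B = 1/3 ↦ 0  <
A = 0, B = 2/3 ↦ 0  <
A = 0, B = 1 ↦ 0  <
A = 1/3, B = 0 ↦ 0  <
A = 1/3, B = 1/3 ↦ 1/3  <
A = 1/3, B = 2/3 ↦ 0  <
A = 1/3, B = 1 ↦ 0  <
A = 2/3, B = 0 ↦ 0  <
A = 2/3, B = 1/3 ↦ 1/3  <
A = 2/3, B = 2/3 ↦ 2/3  <
A = 2/3, B = 1 ↦ 1/3  <
A = 1, B = 0 ↦ 0  <
A = 1, B = 1/3 ↦ 1/3  <
A = 1, B = 2/3 ↦ 2/3  <
A = 1, B = 1 ↦ 1  ≥
So 1 of the 16 assignments meets the threshold.

1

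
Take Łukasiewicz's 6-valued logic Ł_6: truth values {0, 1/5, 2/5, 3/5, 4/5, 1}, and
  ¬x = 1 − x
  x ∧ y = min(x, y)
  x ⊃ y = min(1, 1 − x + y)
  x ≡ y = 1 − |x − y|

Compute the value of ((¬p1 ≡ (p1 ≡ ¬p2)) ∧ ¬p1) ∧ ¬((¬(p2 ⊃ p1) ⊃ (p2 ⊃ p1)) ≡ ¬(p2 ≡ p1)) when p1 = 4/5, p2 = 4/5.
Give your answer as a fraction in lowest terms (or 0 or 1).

1/5

¬p1 = ¬4/5 = 1/5
¬p2 = ¬4/5 = 1/5
p1 ≡ ¬p2 = 4/5 ≡ 1/5 = 2/5
¬p1 ≡ (p1 ≡ ¬p2) = 1/5 ≡ 2/5 = 4/5
¬p1 = ¬4/5 = 1/5
(¬p1 ≡ (p1 ≡ ¬p2)) ∧ ¬p1 = 4/5 ∧ 1/5 = 1/5
p2 ⊃ p1 = 4/5 ⊃ 4/5 = 1
¬(p2 ⊃ p1) = ¬1 = 0
p2 ⊃ p1 = 4/5 ⊃ 4/5 = 1
¬(p2 ⊃ p1) ⊃ (p2 ⊃ p1) = 0 ⊃ 1 = 1
p2 ≡ p1 = 4/5 ≡ 4/5 = 1
¬(p2 ≡ p1) = ¬1 = 0
(¬(p2 ⊃ p1) ⊃ (p2 ⊃ p1)) ≡ ¬(p2 ≡ p1) = 1 ≡ 0 = 0
¬((¬(p2 ⊃ p1) ⊃ (p2 ⊃ p1)) ≡ ¬(p2 ≡ p1)) = ¬0 = 1
((¬p1 ≡ (p1 ≡ ¬p2)) ∧ ¬p1) ∧ ¬((¬(p2 ⊃ p1) ⊃ (p2 ⊃ p1)) ≡ ¬(p2 ≡ p1)) = 1/5 ∧ 1 = 1/5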